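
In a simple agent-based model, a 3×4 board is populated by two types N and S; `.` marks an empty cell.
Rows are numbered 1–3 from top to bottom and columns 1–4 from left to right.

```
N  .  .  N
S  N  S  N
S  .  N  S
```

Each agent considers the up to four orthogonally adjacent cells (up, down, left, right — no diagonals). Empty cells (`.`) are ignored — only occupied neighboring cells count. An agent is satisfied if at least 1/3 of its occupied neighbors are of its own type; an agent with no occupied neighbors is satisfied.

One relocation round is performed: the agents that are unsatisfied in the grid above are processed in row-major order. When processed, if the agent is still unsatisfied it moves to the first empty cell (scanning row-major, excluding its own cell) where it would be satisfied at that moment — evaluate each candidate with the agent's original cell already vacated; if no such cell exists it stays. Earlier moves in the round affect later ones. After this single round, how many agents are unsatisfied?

0

Initially unsatisfied (in order): (1,1), (2,2), (2,3), (3,3), (3,4).
  (1,1) → (1,2).
  (2,2): now satisfied by earlier moves; stays.
  (2,3) → (1,1).
  (3,3) → (1,3).
  (3,4) → (3,2).
Resulting grid:
S N N N
S N . N
S S . .
All satisfied now.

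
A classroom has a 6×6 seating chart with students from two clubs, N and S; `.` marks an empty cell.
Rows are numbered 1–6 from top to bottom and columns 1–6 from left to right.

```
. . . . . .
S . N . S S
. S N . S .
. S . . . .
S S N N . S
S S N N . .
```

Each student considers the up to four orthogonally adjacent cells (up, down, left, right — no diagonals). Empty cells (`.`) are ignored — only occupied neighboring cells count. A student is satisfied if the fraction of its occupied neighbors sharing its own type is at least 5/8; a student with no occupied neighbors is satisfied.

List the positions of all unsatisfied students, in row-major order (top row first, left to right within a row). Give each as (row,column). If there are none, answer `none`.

(3,2), (3,3)

Row 2: (2,1)S 0/0 ok · (2,3)N 1/1 ok · (2,5)S 2/2 ok · (2,6)S 1/1 ok
Row 3: (3,2)S 1/2 unhappy · (3,3)N 1/2 unhappy · (3,5)S 1/1 ok
Row 4: (4,2)S 2/2 ok
Row 5: (5,1)S 2/2 ok · (5,2)S 3/4 ok · (5,3)N 2/3 ok · (5,4)N 2/2 ok · (5,6)S 0/0 ok
Row 6: (6,1)S 2/2 ok · (6,2)S 2/3 ok · (6,3)N 2/3 ok · (6,4)N 2/2 ok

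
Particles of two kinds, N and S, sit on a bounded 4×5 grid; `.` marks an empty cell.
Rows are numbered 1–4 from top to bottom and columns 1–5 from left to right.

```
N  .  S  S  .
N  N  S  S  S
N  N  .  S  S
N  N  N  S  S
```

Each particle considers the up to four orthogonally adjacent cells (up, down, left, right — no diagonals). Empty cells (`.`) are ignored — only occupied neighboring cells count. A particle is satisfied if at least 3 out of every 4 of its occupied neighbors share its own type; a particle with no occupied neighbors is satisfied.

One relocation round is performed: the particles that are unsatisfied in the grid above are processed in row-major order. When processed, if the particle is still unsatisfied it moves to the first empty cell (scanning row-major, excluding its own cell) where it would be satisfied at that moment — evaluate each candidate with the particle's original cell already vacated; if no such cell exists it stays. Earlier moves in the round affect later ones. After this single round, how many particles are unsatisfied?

2

Initially unsatisfied (in order): (2,2), (2,3), (4,3), (4,4).
  (2,2): no empty cell satisfies it; stays.
  (2,3) → (1,5).
  (4,3): no empty cell satisfies it; stays.
  (4,4): no empty cell satisfies it; stays.
Resulting grid:
N . S S S
N N . S S
N N . S S
N N N S S
Unsatisfied now: (4,3), (4,4).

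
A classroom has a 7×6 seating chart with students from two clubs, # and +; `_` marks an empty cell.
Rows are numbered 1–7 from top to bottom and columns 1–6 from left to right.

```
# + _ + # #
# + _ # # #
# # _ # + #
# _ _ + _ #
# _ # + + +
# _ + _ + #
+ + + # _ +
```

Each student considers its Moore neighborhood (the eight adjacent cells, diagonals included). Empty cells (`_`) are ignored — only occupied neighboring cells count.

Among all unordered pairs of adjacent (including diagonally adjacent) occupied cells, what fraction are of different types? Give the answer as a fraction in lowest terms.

5/11

Scan each occupied cell's neighbors to the right and below (and the two forward diagonals) so each pair is counted once.
Row 1: #(1,1)–+(1,2)≠ #(1,1)–#(2,1)= #(1,1)–+(2,2)≠ +(1,2)–+(2,2)= +(1,2)–#(2,1)≠ +(1,4)–#(1,5)≠ +(1,4)–#(2,4)≠ +(1,4)–#(2,5)≠ #(1,5)–#(1,6)= #(1,5)–#(2,5)= #(1,5)–#(2,6)= #(1,5)–#(2,4)= #(1,6)–#(2,6)= #(1,6)–#(2,5)=  → 6/14 unlike.
Row 2: #(2,1)–+(2,2)≠ #(2,1)–#(3,1)= #(2,1)–#(3,2)= +(2,2)–#(3,2)≠ +(2,2)–#(3,1)≠ #(2,4)–#(2,5)= #(2,4)–#(3,4)= #(2,4)–+(3,5)≠ #(2,5)–#(2,6)= #(2,5)–+(3,5)≠ #(2,5)–#(3,6)= #(2,5)–#(3,4)= #(2,6)–#(3,6)= #(2,6)–+(3,5)≠  → 6/14 unlike.
Row 3: #(3,1)–#(3,2)= #(3,1)–#(4,1)= #(3,2)–#(4,1)= #(3,4)–+(3,5)≠ #(3,4)–+(4,4)≠ +(3,5)–#(3,6)≠ +(3,5)–#(4,6)≠ +(3,5)–+(4,4)= #(3,6)–#(4,6)=  → 4/9 unlike.
Row 4: #(4,1)–#(5,1)= +(4,4)–+(5,4)= +(4,4)–+(5,5)= +(4,4)–#(5,3)≠ #(4,6)–+(5,6)≠ #(4,6)–+(5,5)≠  → 3/6 unlike.
Row 5: #(5,1)–#(6,1)= #(5,3)–+(5,4)≠ #(5,3)–+(6,3)≠ +(5,4)–+(5,5)= +(5,4)–+(6,5)= +(5,4)–+(6,3)= +(5,5)–+(5,6)= +(5,5)–+(6,5)= +(5,5)–#(6,6)≠ +(5,6)–#(6,6)≠ +(5,6)–+(6,5)=  → 4/11 unlike.
Row 6: #(6,1)–+(7,1)≠ #(6,1)–+(7,2)≠ +(6,3)–+(7,3)= +(6,3)–#(7,4)≠ +(6,3)–+(7,2)= +(6,5)–#(6,6)≠ +(6,5)–+(7,6)= +(6,5)–#(7,4)≠ #(6,6)–+(7,6)≠  → 6/9 unlike.
Row 7: +(7,1)–+(7,2)= +(7,2)–+(7,3)= +(7,3)–#(7,4)≠  → 1/3 unlike.
Total adjacent occupied pairs: 66; unlike-type pairs: 30.
30/66 reduces to 5/11.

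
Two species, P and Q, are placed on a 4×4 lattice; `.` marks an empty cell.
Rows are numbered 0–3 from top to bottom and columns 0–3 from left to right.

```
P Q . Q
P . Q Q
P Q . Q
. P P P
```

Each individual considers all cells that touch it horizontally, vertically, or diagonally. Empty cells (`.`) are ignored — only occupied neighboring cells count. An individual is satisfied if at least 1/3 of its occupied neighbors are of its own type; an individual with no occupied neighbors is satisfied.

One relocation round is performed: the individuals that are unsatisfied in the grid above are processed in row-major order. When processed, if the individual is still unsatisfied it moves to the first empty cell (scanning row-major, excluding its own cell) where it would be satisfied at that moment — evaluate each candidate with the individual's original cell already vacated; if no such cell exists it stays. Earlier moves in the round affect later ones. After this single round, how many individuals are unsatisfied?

Initially unsatisfied (in order): (2,1).
  (2,1) → (0,2).
Resulting grid:
P Q Q Q
P . Q Q
P . . Q
. P P P
All satisfied now.

0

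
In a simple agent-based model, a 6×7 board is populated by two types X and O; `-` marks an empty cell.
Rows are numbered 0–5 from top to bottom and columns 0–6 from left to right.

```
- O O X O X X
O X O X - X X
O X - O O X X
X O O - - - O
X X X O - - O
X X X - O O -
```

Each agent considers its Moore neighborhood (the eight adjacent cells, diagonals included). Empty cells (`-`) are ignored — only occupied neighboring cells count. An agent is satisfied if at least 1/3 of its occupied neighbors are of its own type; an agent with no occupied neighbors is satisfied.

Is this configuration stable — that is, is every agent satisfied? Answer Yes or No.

(0,1)O 3/4 ✓
(0,2)O 2/5 ✓
(0,3)X 1/4 ✗
(0,4)O 0/4 ✗
(0,5)X 3/4 ✓
(0,6)X 3/3 ✓
(1,0)O 2/4 ✓
(1,1)X 1/6 ✗
(1,2)O 3/7 ✓
(1,3)X 1/6 ✗
(1,5)X 5/7 ✓
(1,6)X 5/5 ✓
(2,0)O 2/5 ✓
(2,1)X 2/7 ✗
(2,3)O 3/4 ✓
(2,4)O 1/4 ✗
(2,5)X 3/5 ✓
(2,6)X 3/4 ✓
(3,0)X 3/5 ✓
(3,1)O 2/7 ✗
(3,2)O 3/6 ✓
(3,6)O 1/3 ✓
(4,0)X 4/5 ✓
(4,1)X 6/8 ✓
(4,2)X 3/6 ✓
(4,3)O 2/4 ✓
(4,6)O 2/2 ✓
(5,0)X 3/3 ✓
(5,1)X 5/5 ✓
(5,2)X 3/4 ✓
(5,4)O 2/2 ✓
(5,5)O 2/2 ✓
For instance (0,3) has only 1/4 same-type neighbors, below 1/3.

No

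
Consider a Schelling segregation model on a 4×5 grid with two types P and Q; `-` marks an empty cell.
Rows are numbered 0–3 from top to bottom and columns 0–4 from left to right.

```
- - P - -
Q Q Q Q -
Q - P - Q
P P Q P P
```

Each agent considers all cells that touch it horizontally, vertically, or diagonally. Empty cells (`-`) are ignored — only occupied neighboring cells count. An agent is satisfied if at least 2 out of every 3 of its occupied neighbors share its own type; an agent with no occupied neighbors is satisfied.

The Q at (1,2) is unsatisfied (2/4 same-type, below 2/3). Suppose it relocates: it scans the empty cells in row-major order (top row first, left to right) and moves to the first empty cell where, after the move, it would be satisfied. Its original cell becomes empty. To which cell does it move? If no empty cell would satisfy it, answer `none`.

Vacating (1,2). Empty cells in order:
  (0,0): 2/2 same-type → satisfied — stop here.

(0,0)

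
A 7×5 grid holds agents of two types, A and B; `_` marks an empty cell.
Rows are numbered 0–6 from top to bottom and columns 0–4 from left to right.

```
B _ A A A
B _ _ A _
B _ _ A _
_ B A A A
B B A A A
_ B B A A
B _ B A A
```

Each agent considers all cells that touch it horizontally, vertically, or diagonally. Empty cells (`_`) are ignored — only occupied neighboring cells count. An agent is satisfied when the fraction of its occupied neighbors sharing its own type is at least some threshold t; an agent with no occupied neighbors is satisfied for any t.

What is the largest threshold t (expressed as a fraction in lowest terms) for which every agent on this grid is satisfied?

Row 0: (0,0)B 1/1 · (0,2)A 2/2 · (0,3)A 3/3 · (0,4)A 2/2
Row 1: (1,0)B 2/2 · (1,3)A 4/4
Row 2: (2,0)B 2/2 · (2,3)A 4/4
Row 3: (3,1)B 3/5 · (3,2)A 4/6 · (3,3)A 6/6 · (3,4)A 4/4
Row 4: (4,0)B 3/3 · (4,1)B 4/6 · (4,2)A 4/8 · (4,3)A 7/8 · (4,4)A 5/5
Row 5: (5,1)B 5/6 · (5,2)B 3/7 · (5,3)A 6/8 · (5,4)A 5/5
Row 6: (6,0)B 1/1 · (6,2)B 2/4 · (6,3)A 3/5 · (6,4)A 3/3
The smallest same-type fraction is 3/7 at (5,2), which reduces to 3/7. Any threshold above that leaves this agent unsatisfied.

3/7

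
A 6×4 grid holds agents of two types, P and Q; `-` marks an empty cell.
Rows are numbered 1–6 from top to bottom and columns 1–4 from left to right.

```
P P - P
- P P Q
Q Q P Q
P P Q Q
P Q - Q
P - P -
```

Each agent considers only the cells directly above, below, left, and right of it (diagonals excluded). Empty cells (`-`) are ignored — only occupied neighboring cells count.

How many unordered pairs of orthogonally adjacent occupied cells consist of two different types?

11

Scan each occupied cell's neighbors to the right and below so each pair is counted once.
Row 1: P(1,1)–P(1,2)= P(1,2)–P(2,2)= P(1,4)–Q(2,4)≠  → 1/3 unlike.
Row 2: P(2,2)–P(2,3)= P(2,2)–Q(3,2)≠ P(2,3)–Q(2,4)≠ P(2,3)–P(3,3)= Q(2,4)–Q(3,4)=  → 2/5 unlike.
Row 3: Q(3,1)–Q(3,2)= Q(3,1)–P(4,1)≠ Q(3,2)–P(3,3)≠ Q(3,2)–P(4,2)≠ P(3,3)–Q(3,4)≠ P(3,3)–Q(4,3)≠ Q(3,4)–Q(4,4)=  → 5/7 unlike.
Row 4: P(4,1)–P(4,2)= P(4,1)–P(5,1)= P(4,2)–Q(4,3)≠ P(4,2)–Q(5,2)≠ Q(4,3)–Q(4,4)= Q(4,4)–Q(5,4)=  → 2/6 unlike.
Row 5: P(5,1)–Q(5,2)≠ P(5,1)–P(6,1)=  → 1/2 unlike.
Total adjacent occupied pairs: 23; unlike-type pairs: 11.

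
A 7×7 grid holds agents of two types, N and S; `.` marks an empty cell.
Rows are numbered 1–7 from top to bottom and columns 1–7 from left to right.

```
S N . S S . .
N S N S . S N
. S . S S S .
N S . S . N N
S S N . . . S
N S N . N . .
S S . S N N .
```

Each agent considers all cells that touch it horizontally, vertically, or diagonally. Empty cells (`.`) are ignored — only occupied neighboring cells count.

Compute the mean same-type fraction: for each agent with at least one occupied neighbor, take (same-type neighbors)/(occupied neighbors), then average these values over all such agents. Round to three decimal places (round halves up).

0.456

(1,1)S 1/3
(1,2)N 2/4
(1,4)S 2/3
(1,5)S 3/3
(2,1)N 1/4
(2,2)S 2/5
(2,3)N 1/6
(2,4)S 4/5
(2,6)S 3/4
(2,7)N 0/2
(3,2)S 2/5
(3,4)S 3/4
(3,5)S 5/6
(3,6)S 2/5
(4,1)N 0/4
(4,2)S 3/5
(4,4)S 2/3
(4,6)N 1/4
(4,7)N 1/3
(5,1)S 3/5
(5,2)S 3/7
(5,3)N 1/5
(5,7)S 0/2
(6,1)N 0/5
(6,2)S 4/7
(6,3)N 1/5
(6,5)N 2/3
(7,1)S 2/3
(7,2)S 2/4
(7,4)S 0/3
(7,5)N 2/3
(7,6)N 2/2
Sum over 32 agents: 1/3 + 2/4 + 2/3 + 3/3 + 1/4 + 2/5 + 1/6 + 4/5 + 3/4 + 0/2 + 2/5 + 3/4 + 5/6 + 2/5 + 0/4 + 3/5 + 2/3 + 1/4 + 1/3 + 3/5 + 3/7 + 1/5 + 0/2 + 0/5 + 4/7 + 1/5 + 2/3 + 2/3 + 2/4 + 0/3 + 2/3 + 2/2 = 73/5; mean = 73/5 ÷ 32 = 73/160 = 0.45625 → 0.456.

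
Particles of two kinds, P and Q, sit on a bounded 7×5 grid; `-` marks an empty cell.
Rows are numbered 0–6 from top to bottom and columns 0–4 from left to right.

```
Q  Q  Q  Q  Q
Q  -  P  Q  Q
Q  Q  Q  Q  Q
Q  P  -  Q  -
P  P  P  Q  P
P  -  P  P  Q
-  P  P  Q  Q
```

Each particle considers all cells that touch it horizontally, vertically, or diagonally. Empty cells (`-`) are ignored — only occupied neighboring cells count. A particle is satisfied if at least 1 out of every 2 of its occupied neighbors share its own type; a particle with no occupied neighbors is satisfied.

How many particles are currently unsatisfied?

(0,0)Q 2/2 ✓
(0,1)Q 3/4 ✓
(0,2)Q 3/4 ✓
(0,3)Q 4/5 ✓
(0,4)Q 3/3 ✓
(1,0)Q 4/4 ✓
(1,2)P 0/7 ✗
(1,3)Q 7/8 ✓
(1,4)Q 5/5 ✓
(2,0)Q 3/4 ✓
(2,1)Q 4/6 ✓
(2,2)Q 4/6 ✓
(2,3)Q 5/6 ✓
(2,4)Q 4/4 ✓
(3,0)Q 2/5 ✗
(3,1)P 3/7 ✗
(3,3)Q 4/6 ✓
(4,0)P 3/4 ✓
(4,1)P 5/6 ✓
(4,2)P 4/6 ✓
(4,3)Q 2/6 ✗
(4,4)P 1/4 ✗
(5,0)P 3/3 ✓
(5,2)P 5/7 ✓
(5,3)P 4/8 ✓
(5,4)Q 3/5 ✓
(6,1)P 3/3 ✓
(6,2)P 3/4 ✓
(6,3)Q 2/5 ✗
(6,4)Q 2/3 ✓
Unsatisfied: (1,2), (3,0), (3,1), (4,3), (4,4), (6,3) — 6 in total.

6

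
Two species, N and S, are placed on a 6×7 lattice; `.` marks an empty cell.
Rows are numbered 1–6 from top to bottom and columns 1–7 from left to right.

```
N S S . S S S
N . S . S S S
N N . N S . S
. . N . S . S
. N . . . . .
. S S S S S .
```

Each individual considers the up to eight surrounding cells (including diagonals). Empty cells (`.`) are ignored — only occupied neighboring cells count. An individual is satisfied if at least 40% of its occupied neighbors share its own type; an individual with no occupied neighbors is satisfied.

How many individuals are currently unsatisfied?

(1,1)N 1/2 satisfied
(1,2)S 2/4 satisfied
(1,3)S 2/2 satisfied
(1,5)S 3/3 satisfied
(1,6)S 5/5 satisfied
(1,7)S 3/3 satisfied
(2,1)N 3/4 satisfied
(2,3)S 2/4 satisfied
(2,5)S 4/5 satisfied
(2,6)S 7/7 satisfied
(2,7)S 4/4 satisfied
(3,1)N 2/2 satisfied
(3,2)N 3/4 satisfied
(3,4)N 1/5 not
(3,5)S 3/4 satisfied
(3,7)S 3/3 satisfied
(4,3)N 3/3 satisfied
(4,5)S 1/2 satisfied
(4,7)S 1/1 satisfied
(5,2)N 1/3 not
(6,2)S 1/2 satisfied
(6,3)S 2/3 satisfied
(6,4)S 2/2 satisfied
(6,5)S 2/2 satisfied
(6,6)S 1/1 satisfied
Unsatisfied: (3,4), (5,2) — 2 in total.

2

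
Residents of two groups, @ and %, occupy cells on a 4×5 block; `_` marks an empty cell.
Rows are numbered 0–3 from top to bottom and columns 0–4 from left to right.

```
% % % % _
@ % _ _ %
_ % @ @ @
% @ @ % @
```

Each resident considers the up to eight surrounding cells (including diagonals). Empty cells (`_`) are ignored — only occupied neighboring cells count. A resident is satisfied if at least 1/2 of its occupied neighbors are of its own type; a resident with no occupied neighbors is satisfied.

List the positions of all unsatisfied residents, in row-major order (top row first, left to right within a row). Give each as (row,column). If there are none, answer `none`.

Row 0: (0,0)% 2/3 satisfied · (0,1)% 3/4 satisfied · (0,2)% 3/3 satisfied · (0,3)% 2/2 satisfied
Row 1: (1,0)@ 0/4 not · (1,1)% 4/6 satisfied · (1,4)% 1/3 not
Row 2: (2,1)% 2/6 not · (2,2)@ 3/6 satisfied · (2,3)@ 4/6 satisfied · (2,4)@ 2/4 satisfied
Row 3: (3,0)% 1/2 satisfied · (3,1)@ 2/4 satisfied · (3,2)@ 3/5 satisfied · (3,3)% 0/5 not · (3,4)@ 2/3 satisfied

(1,0), (1,4), (2,1), (3,3)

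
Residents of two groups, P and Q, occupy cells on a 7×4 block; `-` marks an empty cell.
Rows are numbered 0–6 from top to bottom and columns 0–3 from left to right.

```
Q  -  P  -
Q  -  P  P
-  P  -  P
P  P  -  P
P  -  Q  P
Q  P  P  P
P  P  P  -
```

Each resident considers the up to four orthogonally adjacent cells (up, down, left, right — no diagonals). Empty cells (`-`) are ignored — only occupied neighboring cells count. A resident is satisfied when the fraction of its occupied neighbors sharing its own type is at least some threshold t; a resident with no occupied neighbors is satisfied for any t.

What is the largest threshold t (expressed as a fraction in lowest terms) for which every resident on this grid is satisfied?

0/1

Row 0: (0,0)Q 1/1 · (0,2)P 1/1
Row 1: (1,0)Q 1/1 · (1,2)P 2/2 · (1,3)P 2/2
Row 2: (2,1)P 1/1 · (2,3)P 2/2
Row 3: (3,0)P 2/2 · (3,1)P 2/2 · (3,3)P 2/2
Row 4: (4,0)P 1/2 · (4,2)Q 0/2 · (4,3)P 2/3
Row 5: (5,0)Q 0/3 · (5,1)P 2/3 · (5,2)P 3/4 · (5,3)P 2/2
Row 6: (6,0)P 1/2 · (6,1)P 3/3 · (6,2)P 2/2
The smallest same-type fraction is 0/2 at (4,2), which reduces to 0/1. Any threshold above that leaves this resident unsatisfied.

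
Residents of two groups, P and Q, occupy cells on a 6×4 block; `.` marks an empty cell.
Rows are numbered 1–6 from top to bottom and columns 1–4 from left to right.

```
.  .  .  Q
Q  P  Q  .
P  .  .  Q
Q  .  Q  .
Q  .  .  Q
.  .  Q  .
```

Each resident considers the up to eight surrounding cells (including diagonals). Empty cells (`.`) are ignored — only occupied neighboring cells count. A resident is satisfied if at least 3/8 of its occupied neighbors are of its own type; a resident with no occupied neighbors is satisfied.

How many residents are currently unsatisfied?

Row 1: (1,4)Q 1/1 ok
Row 2: (2,1)Q 0/2 unhappy · (2,2)P 1/3 unhappy · (2,3)Q 2/3 ok
Row 3: (3,1)P 1/3 unhappy · (3,4)Q 2/2 ok
Row 4: (4,1)Q 1/2 ok · (4,3)Q 2/2 ok
Row 5: (5,1)Q 1/1 ok · (5,4)Q 2/2 ok
Row 6: (6,3)Q 1/1 ok
Unsatisfied: (2,1), (2,2), (3,1) — 3 in total.

3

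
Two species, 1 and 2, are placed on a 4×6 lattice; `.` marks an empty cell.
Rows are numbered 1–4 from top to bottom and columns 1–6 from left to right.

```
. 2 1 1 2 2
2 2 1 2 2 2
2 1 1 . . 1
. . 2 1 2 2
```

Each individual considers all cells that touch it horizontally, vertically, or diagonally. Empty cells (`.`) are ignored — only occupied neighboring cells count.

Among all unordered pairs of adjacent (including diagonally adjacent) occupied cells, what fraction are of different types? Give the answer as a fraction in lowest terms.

22/43

Scan each occupied cell's neighbors to the right and below (and the two forward diagonals) so each pair is counted once.
From row 1: 7 unlike of 18 pairs (running 7/18).
From row 2: 8 unlike of 15 pairs (running 15/33).
From row 3: 5 unlike of 7 pairs (running 20/40).
From row 4: 2 unlike of 3 pairs (running 22/43).
Total adjacent occupied pairs: 43; unlike-type pairs: 22.
22/43 is already in lowest terms.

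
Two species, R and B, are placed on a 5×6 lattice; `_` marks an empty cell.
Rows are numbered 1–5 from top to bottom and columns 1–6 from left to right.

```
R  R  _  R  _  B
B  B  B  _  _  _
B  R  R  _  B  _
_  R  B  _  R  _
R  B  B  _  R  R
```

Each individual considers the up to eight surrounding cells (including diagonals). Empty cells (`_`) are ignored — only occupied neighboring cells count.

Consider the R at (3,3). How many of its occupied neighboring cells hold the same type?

Occupied neighbors of (3,3): (2,2)=B, (2,3)=B, (3,2)=R, (4,2)=R, (4,3)=B.
Same type (R): 2 of 5.

2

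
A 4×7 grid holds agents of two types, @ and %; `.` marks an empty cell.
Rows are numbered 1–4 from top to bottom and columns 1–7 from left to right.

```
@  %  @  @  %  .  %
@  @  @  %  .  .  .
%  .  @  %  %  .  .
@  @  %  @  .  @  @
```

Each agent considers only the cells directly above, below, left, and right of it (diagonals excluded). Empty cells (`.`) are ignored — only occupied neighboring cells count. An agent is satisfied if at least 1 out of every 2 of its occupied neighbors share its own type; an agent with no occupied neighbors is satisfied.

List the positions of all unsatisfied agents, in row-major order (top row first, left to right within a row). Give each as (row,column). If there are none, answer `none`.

(1,2), (1,4), (1,5), (2,4), (3,1), (3,3), (4,3), (4,4)

(1,1)@ 1/2 ✓
(1,2)% 0/3 ✗
(1,3)@ 2/3 ✓
(1,4)@ 1/3 ✗
(1,5)% 0/1 ✗
(1,7)% 0/0 ✓
(2,1)@ 2/3 ✓
(2,2)@ 2/3 ✓
(2,3)@ 3/4 ✓
(2,4)% 1/3 ✗
(3,1)% 0/2 ✗
(3,3)@ 1/3 ✗
(3,4)% 2/4 ✓
(3,5)% 1/1 ✓
(4,1)@ 1/2 ✓
(4,2)@ 1/2 ✓
(4,3)% 0/3 ✗
(4,4)@ 0/2 ✗
(4,6)@ 1/1 ✓
(4,7)@ 1/1 ✓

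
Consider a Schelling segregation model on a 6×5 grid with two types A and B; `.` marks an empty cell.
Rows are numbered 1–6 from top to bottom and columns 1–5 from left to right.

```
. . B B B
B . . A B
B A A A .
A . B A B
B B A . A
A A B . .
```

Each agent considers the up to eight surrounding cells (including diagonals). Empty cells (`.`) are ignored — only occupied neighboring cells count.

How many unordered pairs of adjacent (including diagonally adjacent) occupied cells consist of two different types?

25

Scan each occupied cell's neighbors to the right and below (and the two forward diagonals) so each pair is counted once.
Row 1: B(1,3)–B(1,4)= B(1,3)–A(2,4)≠ B(1,4)–B(1,5)= B(1,4)–A(2,4)≠ B(1,4)–B(2,5)= B(1,5)–B(2,5)= B(1,5)–A(2,4)≠  → 3/7 unlike.
Row 2: B(2,1)–B(3,1)= B(2,1)–A(3,2)≠ A(2,4)–B(2,5)≠ A(2,4)–A(3,4)= A(2,4)–A(3,3)= B(2,5)–A(3,4)≠  → 3/6 unlike.
Row 3: B(3,1)–A(3,2)≠ B(3,1)–A(4,1)≠ A(3,2)–A(3,3)= A(3,2)–B(4,3)≠ A(3,2)–A(4,1)= A(3,3)–A(3,4)= A(3,3)–B(4,3)≠ A(3,3)–A(4,4)= A(3,4)–A(4,4)= A(3,4)–B(4,5)≠ A(3,4)–B(4,3)≠  → 6/11 unlike.
Row 4: A(4,1)–B(5,1)≠ A(4,1)–B(5,2)≠ B(4,3)–A(4,4)≠ B(4,3)–A(5,3)≠ B(4,3)–B(5,2)= A(4,4)–B(4,5)≠ A(4,4)–A(5,5)= A(4,4)–A(5,3)= B(4,5)–A(5,5)≠  → 6/9 unlike.
Row 5: B(5,1)–B(5,2)= B(5,1)–A(6,1)≠ B(5,1)–A(6,2)≠ B(5,2)–A(5,3)≠ B(5,2)–A(6,2)≠ B(5,2)–B(6,3)= B(5,2)–A(6,1)≠ A(5,3)–B(6,3)≠ A(5,3)–A(6,2)=  → 6/9 unlike.
Row 6: A(6,1)–A(6,2)= A(6,2)–B(6,3)≠  → 1/2 unlike.
Total adjacent occupied pairs: 44; unlike-type pairs: 25.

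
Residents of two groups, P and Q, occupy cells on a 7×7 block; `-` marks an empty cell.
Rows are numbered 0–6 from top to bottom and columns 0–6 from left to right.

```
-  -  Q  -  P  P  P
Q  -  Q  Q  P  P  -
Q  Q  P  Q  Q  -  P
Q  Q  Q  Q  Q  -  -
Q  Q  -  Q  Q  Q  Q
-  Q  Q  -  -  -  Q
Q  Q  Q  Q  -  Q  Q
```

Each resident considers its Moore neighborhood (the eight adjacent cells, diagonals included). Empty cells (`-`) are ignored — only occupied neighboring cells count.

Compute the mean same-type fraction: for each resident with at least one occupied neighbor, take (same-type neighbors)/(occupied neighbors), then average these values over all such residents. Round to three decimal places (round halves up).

0.894

(0,2)Q 2/2
(0,4)P 3/4
(0,5)P 4/4
(0,6)P 2/2
(1,0)Q 2/2
(1,2)Q 4/5
(1,3)Q 4/7
(1,4)P 3/6
(1,5)P 5/6
(2,0)Q 4/4
(2,1)Q 6/7
(2,2)P 0/7
(2,3)Q 6/8
(2,4)Q 4/6
(2,6)P 1/1
(3,0)Q 5/5
(3,1)Q 6/7
(3,2)Q 6/7
(3,3)Q 6/7
(3,4)Q 6/6
(4,0)Q 4/4
(4,1)Q 6/6
(4,3)Q 5/5
(4,4)Q 4/4
(4,5)Q 4/4
(4,6)Q 2/2
(5,1)Q 6/6
(5,2)Q 6/6
(5,6)Q 4/4
(6,0)Q 2/2
(6,1)Q 4/4
(6,2)Q 4/4
(6,3)Q 2/2
(6,5)Q 2/2
(6,6)Q 2/2
Sum over 35 residents: 2/2 + 3/4 + 4/4 + 2/2 + 2/2 + 4/5 + 4/7 + 3/6 + 5/6 + 4/4 + 6/7 + 0/7 + 6/8 + 4/6 + 1/1 + 5/5 + 6/7 + 6/7 + 6/7 + 6/6 + 4/4 + 6/6 + 5/5 + 4/4 + 4/4 + 2/2 + 6/6 + 6/6 + 4/4 + 2/2 + 4/4 + 4/4 + 2/2 + 2/2 + 2/2 = 313/10; mean = 313/10 ÷ 35 = 313/350 = 0.894285… → 0.894.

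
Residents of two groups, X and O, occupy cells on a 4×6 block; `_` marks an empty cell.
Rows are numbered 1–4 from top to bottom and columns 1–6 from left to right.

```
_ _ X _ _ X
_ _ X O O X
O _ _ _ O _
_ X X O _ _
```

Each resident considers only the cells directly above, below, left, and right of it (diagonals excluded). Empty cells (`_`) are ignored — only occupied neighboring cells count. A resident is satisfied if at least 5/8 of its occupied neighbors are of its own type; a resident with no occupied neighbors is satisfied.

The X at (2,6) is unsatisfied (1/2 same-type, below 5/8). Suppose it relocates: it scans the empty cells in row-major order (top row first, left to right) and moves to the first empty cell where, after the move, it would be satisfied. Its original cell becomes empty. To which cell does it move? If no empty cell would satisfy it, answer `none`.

(1,1)

Vacating (2,6). Empty cells in order:
  (1,1): 0/0 same-type → satisfied — stop here.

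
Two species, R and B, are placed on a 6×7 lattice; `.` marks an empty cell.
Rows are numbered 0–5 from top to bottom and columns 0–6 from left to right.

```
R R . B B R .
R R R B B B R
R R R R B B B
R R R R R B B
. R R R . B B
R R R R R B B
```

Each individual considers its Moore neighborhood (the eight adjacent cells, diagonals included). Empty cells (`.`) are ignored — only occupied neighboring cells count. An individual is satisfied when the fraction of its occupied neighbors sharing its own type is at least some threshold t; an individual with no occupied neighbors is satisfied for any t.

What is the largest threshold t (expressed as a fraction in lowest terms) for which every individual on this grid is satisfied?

1/4

(0,0)R 3/3
(0,1)R 4/4
(0,3)B 3/4
(0,4)B 4/5
(0,5)R 1/4
(1,0)R 5/5
(1,1)R 7/7
(1,2)R 5/7
(1,3)B 4/7
(1,4)B 6/8
(1,5)B 5/7
(1,6)R 1/4
(2,0)R 5/5
(2,1)R 8/8
(2,2)R 7/8
(2,3)R 5/8
(2,4)B 5/8
(2,5)B 6/8
(2,6)B 4/5
(3,0)R 4/4
(3,1)R 7/7
(3,2)R 8/8
(3,3)R 6/7
(3,4)R 3/7
(3,5)B 6/7
(3,6)B 5/5
(4,1)R 7/7
(4,2)R 8/8
(4,3)R 7/7
(4,5)B 5/7
(4,6)B 5/5
(5,0)R 2/2
(5,1)R 4/4
(5,2)R 5/5
(5,3)R 4/4
(5,4)R 2/4
(5,5)B 3/4
(5,6)B 3/3
The smallest same-type fraction is 1/4 at (0,5), which reduces to 1/4. Any threshold above that leaves this individual unsatisfied.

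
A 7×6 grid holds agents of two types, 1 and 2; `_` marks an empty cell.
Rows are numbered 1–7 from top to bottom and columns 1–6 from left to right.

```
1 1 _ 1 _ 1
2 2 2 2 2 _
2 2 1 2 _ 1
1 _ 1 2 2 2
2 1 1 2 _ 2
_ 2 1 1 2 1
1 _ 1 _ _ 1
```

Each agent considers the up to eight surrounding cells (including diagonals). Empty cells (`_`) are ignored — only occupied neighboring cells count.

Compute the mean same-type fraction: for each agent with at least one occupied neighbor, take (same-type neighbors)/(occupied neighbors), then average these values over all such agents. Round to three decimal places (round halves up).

0.446

Row 1: (1,1)1 1/3 · (1,2)1 1/4 · (1,4)1 0/3 · (1,6)1 0/1
Row 2: (2,1)2 3/5 · (2,2)2 4/7 · (2,3)2 4/7 · (2,4)2 3/5 · (2,5)2 2/5
Row 3: (3,1)2 3/4 · (3,2)2 4/7 · (3,3)1 1/7 · (3,4)2 5/7 · (3,6)1 0/3
Row 4: (4,1)1 1/4 · (4,3)1 3/7 · (4,4)2 3/6 · (4,5)2 5/6 · (4,6)2 2/3
Row 5: (5,1)2 1/3 · (5,2)1 4/6 · (5,3)1 4/7 · (5,4)2 3/7 · (5,6)2 3/4
Row 6: (6,2)2 1/6 · (6,3)1 4/6 · (6,4)1 3/5 · (6,5)2 2/5 · (6,6)1 1/3
Row 7: (7,1)1 0/1 · (7,3)1 2/3 · (7,6)1 1/2
Sum over 32 agents: 1/3 + 1/4 + 0/3 + 0/1 + 3/5 + 4/7 + 4/7 + 3/5 + 2/5 + 3/4 + 4/7 + 1/7 + 5/7 + 0/3 + 1/4 + 3/7 + 3/6 + 5/6 + 2/3 + 1/3 + 4/6 + 4/7 + 3/7 + 3/4 + 1/6 + 4/6 + 3/5 + 2/5 + 1/3 + 0/1 + 2/3 + 1/2 = 214/15; mean = 214/15 ÷ 32 = 107/240 = 0.445833… → 0.446.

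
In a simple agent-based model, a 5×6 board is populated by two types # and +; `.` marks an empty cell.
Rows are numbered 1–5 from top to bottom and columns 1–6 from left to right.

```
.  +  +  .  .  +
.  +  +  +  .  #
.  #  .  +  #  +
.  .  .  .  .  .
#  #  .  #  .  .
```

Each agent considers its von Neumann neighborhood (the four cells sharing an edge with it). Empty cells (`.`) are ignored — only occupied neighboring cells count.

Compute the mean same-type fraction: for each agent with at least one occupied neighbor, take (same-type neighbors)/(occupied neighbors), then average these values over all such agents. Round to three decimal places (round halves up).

Row 1: (1,2)+ 2/2 · (1,3)+ 2/2 · (1,6)+ 0/1
Row 2: (2,2)+ 2/3 · (2,3)+ 3/3 · (2,4)+ 2/2 · (2,6)# 0/2
Row 3: (3,2)# 0/1 · (3,4)+ 1/2 · (3,5)# 0/2 · (3,6)+ 0/2
Row 5: (5,1)# 1/1 · (5,2)# 1/1 · (5,4)# — no occupied neighbors
Sum over 13 agents: 2/2 + 2/2 + 0/1 + 2/3 + 3/3 + 2/2 + 0/2 + 0/1 + 1/2 + 0/2 + 0/2 + 1/1 + 1/1 = 43/6; mean = 43/6 ÷ 13 = 43/78 = 0.551282… → 0.551.

0.551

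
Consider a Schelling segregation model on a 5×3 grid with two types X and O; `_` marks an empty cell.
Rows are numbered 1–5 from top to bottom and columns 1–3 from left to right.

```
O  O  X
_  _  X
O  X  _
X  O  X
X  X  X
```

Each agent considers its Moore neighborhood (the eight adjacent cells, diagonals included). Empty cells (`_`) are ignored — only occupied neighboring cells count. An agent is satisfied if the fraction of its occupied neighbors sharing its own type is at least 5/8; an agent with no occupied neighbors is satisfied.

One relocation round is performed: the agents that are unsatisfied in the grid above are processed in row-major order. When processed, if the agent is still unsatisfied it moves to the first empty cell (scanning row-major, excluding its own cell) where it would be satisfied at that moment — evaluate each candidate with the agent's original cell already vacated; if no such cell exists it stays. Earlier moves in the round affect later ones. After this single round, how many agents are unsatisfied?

2

Initially unsatisfied (in order): (1,2), (1,3), (3,1), (3,2), (4,1), (4,2).
  (1,2) → (2,1).
  (1,3): now satisfied by earlier moves; stays.
  (3,1): no empty cell satisfies it; stays.
  (3,2) → (3,3).
  (4,1): no empty cell satisfies it; stays.
  (4,2): no empty cell satisfies it; stays.
Resulting grid:
O _ X
O _ X
O _ X
X O X
X X X
Unsatisfied now: (4,1), (4,2).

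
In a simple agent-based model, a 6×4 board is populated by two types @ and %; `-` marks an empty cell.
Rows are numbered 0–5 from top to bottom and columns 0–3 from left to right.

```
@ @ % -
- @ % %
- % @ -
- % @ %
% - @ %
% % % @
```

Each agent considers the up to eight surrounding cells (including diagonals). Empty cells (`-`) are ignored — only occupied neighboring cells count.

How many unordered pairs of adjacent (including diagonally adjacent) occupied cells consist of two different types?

Scan each occupied cell's neighbors to the right and below (and the two forward diagonals) so each pair is counted once.
Row 0: @(0,0)–@(0,1)= @(0,0)–@(1,1)= @(0,1)–%(0,2)≠ @(0,1)–@(1,1)= @(0,1)–%(1,2)≠ %(0,2)–%(1,2)= %(0,2)–%(1,3)= %(0,2)–@(1,1)≠  → 3/8 unlike.
Row 1: @(1,1)–%(1,2)≠ @(1,1)–%(2,1)≠ @(1,1)–@(2,2)= %(1,2)–%(1,3)= %(1,2)–@(2,2)≠ %(1,2)–%(2,1)= %(1,3)–@(2,2)≠  → 4/7 unlike.
Row 2: %(2,1)–@(2,2)≠ %(2,1)–%(3,1)= %(2,1)–@(3,2)≠ @(2,2)–@(3,2)= @(2,2)–%(3,3)≠ @(2,2)–%(3,1)≠  → 4/6 unlike.
Row 3: %(3,1)–@(3,2)≠ %(3,1)–@(4,2)≠ %(3,1)–%(4,0)= @(3,2)–%(3,3)≠ @(3,2)–@(4,2)= @(3,2)–%(4,3)≠ %(3,3)–%(4,3)= %(3,3)–@(4,2)≠  → 5/8 unlike.
Row 4: %(4,0)–%(5,0)= %(4,0)–%(5,1)= @(4,2)–%(4,3)≠ @(4,2)–%(5,2)≠ @(4,2)–@(5,3)= @(4,2)–%(5,1)≠ %(4,3)–@(5,3)≠ %(4,3)–%(5,2)=  → 4/8 unlike.
Row 5: %(5,0)–%(5,1)= %(5,1)–%(5,2)= %(5,2)–@(5,3)≠  → 1/3 unlike.
Total adjacent occupied pairs: 40; unlike-type pairs: 21.

21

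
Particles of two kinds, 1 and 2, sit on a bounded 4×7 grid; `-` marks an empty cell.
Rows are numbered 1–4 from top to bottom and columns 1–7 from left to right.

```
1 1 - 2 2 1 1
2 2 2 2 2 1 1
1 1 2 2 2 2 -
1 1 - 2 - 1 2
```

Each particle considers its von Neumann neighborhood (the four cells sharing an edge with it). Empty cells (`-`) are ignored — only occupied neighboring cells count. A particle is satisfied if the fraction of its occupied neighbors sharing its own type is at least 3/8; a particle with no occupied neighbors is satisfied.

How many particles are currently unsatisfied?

Row 1: (1,1)1 1/2 ✓ · (1,2)1 1/2 ✓ · (1,4)2 2/2 ✓ · (1,5)2 2/3 ✓ · (1,6)1 2/3 ✓ · (1,7)1 2/2 ✓
Row 2: (2,1)2 1/3 ✗ · (2,2)2 2/4 ✓ · (2,3)2 3/3 ✓ · (2,4)2 4/4 ✓ · (2,5)2 3/4 ✓ · (2,6)1 2/4 ✓ · (2,7)1 2/2 ✓
Row 3: (3,1)1 2/3 ✓ · (3,2)1 2/4 ✓ · (3,3)2 2/3 ✓ · (3,4)2 4/4 ✓ · (3,5)2 3/3 ✓ · (3,6)2 1/3 ✗
Row 4: (4,1)1 2/2 ✓ · (4,2)1 2/2 ✓ · (4,4)2 1/1 ✓ · (4,6)1 0/2 ✗ · (4,7)2 0/1 ✗
Unsatisfied: (2,1), (3,6), (4,6), (4,7) — 4 in total.

4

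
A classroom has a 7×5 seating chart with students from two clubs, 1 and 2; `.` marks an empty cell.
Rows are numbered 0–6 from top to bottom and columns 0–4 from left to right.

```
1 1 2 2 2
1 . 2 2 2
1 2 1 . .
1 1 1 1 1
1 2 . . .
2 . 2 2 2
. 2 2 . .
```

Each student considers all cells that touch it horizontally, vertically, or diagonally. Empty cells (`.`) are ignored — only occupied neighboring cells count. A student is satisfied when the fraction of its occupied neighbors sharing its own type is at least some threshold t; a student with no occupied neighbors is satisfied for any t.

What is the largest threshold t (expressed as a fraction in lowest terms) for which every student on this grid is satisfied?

Row 0: (0,0)1 2/2 · (0,1)1 2/4 · (0,2)2 3/4 · (0,3)2 5/5 · (0,4)2 3/3
Row 1: (1,0)1 3/4 · (1,2)2 4/6 · (1,3)2 5/6 · (1,4)2 3/3
Row 2: (2,0)1 3/4 · (2,1)2 1/7 · (2,2)1 3/6
Row 3: (3,0)1 3/5 · (3,1)1 5/7 · (3,2)1 3/5 · (3,3)1 3/3 · (3,4)1 1/1
Row 4: (4,0)1 2/4 · (4,1)2 2/6
Row 5: (5,0)2 2/3 · (5,2)2 4/4 · (5,3)2 3/3 · (5,4)2 1/1
Row 6: (6,1)2 3/3 · (6,2)2 3/3
The smallest same-type fraction is 1/7 at (2,1), which reduces to 1/7. Any threshold above that leaves this student unsatisfied.

1/7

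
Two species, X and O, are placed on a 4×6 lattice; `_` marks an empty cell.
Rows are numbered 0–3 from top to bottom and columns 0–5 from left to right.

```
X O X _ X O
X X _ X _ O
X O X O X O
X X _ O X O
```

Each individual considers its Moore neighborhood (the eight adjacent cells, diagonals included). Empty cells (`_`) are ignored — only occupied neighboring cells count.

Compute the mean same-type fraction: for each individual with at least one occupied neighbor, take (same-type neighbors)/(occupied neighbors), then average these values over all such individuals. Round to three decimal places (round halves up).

Row 0: (0,0)X 2/3 · (0,1)O 0/4 · (0,2)X 2/3 · (0,4)X 1/3 · (0,5)O 1/2
Row 1: (1,0)X 3/5 · (1,1)X 5/7 · (1,3)X 4/5 · (1,5)O 2/4
Row 2: (2,0)X 4/5 · (2,1)O 0/6 · (2,2)X 3/6 · (2,3)O 1/5 · (2,4)X 2/7 · (2,5)O 2/4
Row 3: (3,0)X 2/3 · (3,1)X 3/4 · (3,3)O 1/4 · (3,4)X 1/5 · (3,5)O 1/3
Sum over 20 individuals: 2/3 + 0/4 + 2/3 + 1/3 + 1/2 + 3/5 + 5/7 + 4/5 + 2/4 + 4/5 + 0/6 + 3/6 + 1/5 + 2/7 + 2/4 + 2/3 + 3/4 + 1/4 + 1/5 + 1/3 = 139/15; mean = 139/15 ÷ 20 = 139/300 = 0.463333… → 0.463.

0.463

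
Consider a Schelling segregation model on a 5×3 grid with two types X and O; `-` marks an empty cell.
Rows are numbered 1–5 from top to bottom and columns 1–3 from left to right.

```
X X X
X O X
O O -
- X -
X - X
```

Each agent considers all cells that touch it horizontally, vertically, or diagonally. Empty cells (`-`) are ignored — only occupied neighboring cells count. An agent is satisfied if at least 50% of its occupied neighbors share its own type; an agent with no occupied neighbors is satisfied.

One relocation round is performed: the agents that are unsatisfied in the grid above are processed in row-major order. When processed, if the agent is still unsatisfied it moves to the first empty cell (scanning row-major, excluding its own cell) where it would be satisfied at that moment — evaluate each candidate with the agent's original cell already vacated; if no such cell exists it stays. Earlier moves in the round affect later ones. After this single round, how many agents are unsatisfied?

1

Initially unsatisfied (in order): (2,1), (2,2), (3,2).
  (2,1) → (3,3).
  (2,2) → (2,1).
  (3,2): no empty cell satisfies it; stays.
Resulting grid:
X X X
O - X
O O X
- X -
X - X
Unsatisfied now: (3,2).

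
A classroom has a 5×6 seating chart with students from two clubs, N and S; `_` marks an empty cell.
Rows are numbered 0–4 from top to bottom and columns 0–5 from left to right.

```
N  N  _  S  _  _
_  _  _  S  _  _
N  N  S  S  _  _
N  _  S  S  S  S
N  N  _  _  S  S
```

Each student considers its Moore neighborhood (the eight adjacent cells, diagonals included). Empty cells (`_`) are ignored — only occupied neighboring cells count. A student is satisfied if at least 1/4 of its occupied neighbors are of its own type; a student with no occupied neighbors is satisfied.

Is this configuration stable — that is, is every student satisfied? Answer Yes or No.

Yes

Row 0: (0,0)N 1/1 ✓ · (0,1)N 1/1 ✓ · (0,3)S 1/1 ✓
Row 1: (1,3)S 3/3 ✓
Row 2: (2,0)N 2/2 ✓ · (2,1)N 2/4 ✓ · (2,2)S 4/5 ✓ · (2,3)S 5/5 ✓
Row 3: (3,0)N 4/4 ✓ · (3,2)S 3/5 ✓ · (3,3)S 5/5 ✓ · (3,4)S 5/5 ✓ · (3,5)S 3/3 ✓
Row 4: (4,0)N 2/2 ✓ · (4,1)N 2/3 ✓ · (4,4)S 4/4 ✓ · (4,5)S 3/3 ✓
All meet the threshold, so the configuration is stable.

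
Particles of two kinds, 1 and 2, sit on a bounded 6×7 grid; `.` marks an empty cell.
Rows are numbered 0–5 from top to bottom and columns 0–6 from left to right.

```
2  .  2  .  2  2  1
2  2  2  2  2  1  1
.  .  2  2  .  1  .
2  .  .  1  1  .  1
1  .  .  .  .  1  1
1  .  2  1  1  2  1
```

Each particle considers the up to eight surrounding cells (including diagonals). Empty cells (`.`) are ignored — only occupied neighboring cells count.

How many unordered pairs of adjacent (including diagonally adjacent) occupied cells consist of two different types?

15

Scan each occupied cell's neighbors to the right and below (and the two forward diagonals) so each pair is counted once.
Row 0: 2(0,0)–2(1,0)= 2(0,0)–2(1,1)= 2(0,2)–2(1,2)= 2(0,2)–2(1,3)= 2(0,2)–2(1,1)= 2(0,4)–2(0,5)= 2(0,4)–2(1,4)= 2(0,4)–1(1,5)≠ 2(0,4)–2(1,3)= 2(0,5)–1(0,6)≠ 2(0,5)–1(1,5)≠ 2(0,5)–1(1,6)≠ 2(0,5)–2(1,4)= 1(0,6)–1(1,6)= 1(0,6)–1(1,5)=  → 4/15 unlike.
Row 1: 2(1,0)–2(1,1)= 2(1,1)–2(1,2)= 2(1,1)–2(2,2)= 2(1,2)–2(1,3)= 2(1,2)–2(2,2)= 2(1,2)–2(2,3)= 2(1,3)–2(1,4)= 2(1,3)–2(2,3)= 2(1,3)–2(2,2)= 2(1,4)–1(1,5)≠ 2(1,4)–1(2,5)≠ 2(1,4)–2(2,3)= 1(1,5)–1(1,6)= 1(1,5)–1(2,5)= 1(1,6)–1(2,5)=  → 2/15 unlike.
Row 2: 2(2,2)–2(2,3)= 2(2,2)–1(3,3)≠ 2(2,3)–1(3,3)≠ 2(2,3)–1(3,4)≠ 1(2,5)–1(3,6)= 1(2,5)–1(3,4)=  → 3/6 unlike.
Row 3: 2(3,0)–1(4,0)≠ 1(3,3)–1(3,4)= 1(3,4)–1(4,5)= 1(3,6)–1(4,6)= 1(3,6)–1(4,5)=  → 1/5 unlike.
Row 4: 1(4,0)–1(5,0)= 1(4,5)–1(4,6)= 1(4,5)–2(5,5)≠ 1(4,5)–1(5,6)= 1(4,5)–1(5,4)= 1(4,6)–1(5,6)= 1(4,6)–2(5,5)≠  → 2/7 unlike.
Row 5: 2(5,2)–1(5,3)≠ 1(5,3)–1(5,4)= 1(5,4)–2(5,5)≠ 2(5,5)–1(5,6)≠  → 3/4 unlike.
Total adjacent occupied pairs: 52; unlike-type pairs: 15.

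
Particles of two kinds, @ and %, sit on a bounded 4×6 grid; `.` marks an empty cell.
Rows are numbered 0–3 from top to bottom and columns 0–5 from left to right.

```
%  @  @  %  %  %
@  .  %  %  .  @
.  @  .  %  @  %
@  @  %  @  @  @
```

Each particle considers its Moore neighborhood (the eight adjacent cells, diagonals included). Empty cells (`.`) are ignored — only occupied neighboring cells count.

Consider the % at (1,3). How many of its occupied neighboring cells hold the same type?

Occupied neighbors of (1,3): (0,2)=@, (0,3)=%, (0,4)=%, (1,2)=%, (2,3)=%, (2,4)=@.
Same type (%): 4 of 6.

4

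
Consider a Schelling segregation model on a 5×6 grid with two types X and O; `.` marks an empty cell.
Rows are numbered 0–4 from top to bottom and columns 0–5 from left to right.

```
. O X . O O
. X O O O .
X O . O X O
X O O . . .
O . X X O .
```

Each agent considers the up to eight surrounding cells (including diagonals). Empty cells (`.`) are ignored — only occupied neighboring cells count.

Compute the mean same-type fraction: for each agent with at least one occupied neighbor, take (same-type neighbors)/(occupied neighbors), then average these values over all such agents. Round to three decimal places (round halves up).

(0,1)O 1/3
(0,2)X 1/4
(0,4)O 3/3
(0,5)O 2/2
(1,1)X 2/5
(1,2)O 4/6
(1,3)O 4/6
(1,4)O 5/6
(2,0)X 2/4
(2,1)O 3/6
(2,3)O 4/5
(2,4)X 0/4
(2,5)O 1/2
(3,0)X 1/4
(3,1)O 3/6
(3,2)O 3/5
(4,0)O 1/2
(4,2)X 1/3
(4,3)X 1/3
(4,4)O 0/1
Sum over 20 agents: 1/3 + 1/4 + 3/3 + 2/2 + 2/5 + 4/6 + 4/6 + 5/6 + 2/4 + 3/6 + 4/5 + 0/4 + 1/2 + 1/4 + 3/6 + 3/5 + 1/2 + 1/3 + 1/3 + 0/1 = 299/30; mean = 299/30 ÷ 20 = 299/600 = 0.498333… → 0.498.

0.498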